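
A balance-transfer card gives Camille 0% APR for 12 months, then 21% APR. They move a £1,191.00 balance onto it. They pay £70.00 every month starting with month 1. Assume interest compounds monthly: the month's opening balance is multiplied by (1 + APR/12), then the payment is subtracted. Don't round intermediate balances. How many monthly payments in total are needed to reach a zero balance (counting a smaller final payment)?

Promo months 1–12 at r₀ = 0%/12 = 0; months 13+ at r₁ = 21%/12 = 0.0175.
After month 12 (no interest yet): B = £1,191.00 − 12·£70.00 = £351.00.
Then at r₁ with £70.00/mo: n₂ = −ln(1 − r₁·B/P)/ln(1+r₁) ≈ 5.29 → 6 more payments.

18 payments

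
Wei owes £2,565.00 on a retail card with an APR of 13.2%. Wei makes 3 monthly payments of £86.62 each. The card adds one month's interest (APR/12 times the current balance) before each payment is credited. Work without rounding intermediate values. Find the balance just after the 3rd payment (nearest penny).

£2,387.85

Monthly rate r = 13.2%/12 = 1.1% = 0.011.
Each month: B ← B·(1+r) − £86.62.
Month 1: interest £28.21; balance after payment £2,506.60.
Month 2: interest £27.57; balance after payment £2,447.55.
Month 3: interest £26.92; balance after payment £2,387.85.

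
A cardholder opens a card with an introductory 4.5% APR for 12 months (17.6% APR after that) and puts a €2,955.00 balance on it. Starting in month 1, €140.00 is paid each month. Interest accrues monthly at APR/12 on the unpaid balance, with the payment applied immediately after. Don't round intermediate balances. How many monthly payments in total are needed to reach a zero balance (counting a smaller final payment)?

Promo months 1–12 at r₀ = 4.5%/12 = 0.00375; months 13+ at r₁ = 17.6%/12 = 0.0146667.
After month 12: iterate B ← B·(1+r₀) − €140.00 for 12 months → €1,375.67.
Then at r₁ with €140.00/mo: n₂ = −ln(1 − r₁·B/P)/ln(1+r₁) ≈ 10.69 → 11 more payments.

23 payments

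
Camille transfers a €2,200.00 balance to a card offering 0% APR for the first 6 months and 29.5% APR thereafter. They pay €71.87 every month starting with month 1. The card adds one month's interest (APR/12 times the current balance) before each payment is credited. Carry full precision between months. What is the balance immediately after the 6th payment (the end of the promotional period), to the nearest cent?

€1,768.78

Promo months 1–6 at r₀ = 0%/12 = 0; months 7+ at r₁ = 29.5%/12 = 0.0245833.
After month 6 (no interest yet): B = €2,200.00 − 6·€71.87 = €1,768.78.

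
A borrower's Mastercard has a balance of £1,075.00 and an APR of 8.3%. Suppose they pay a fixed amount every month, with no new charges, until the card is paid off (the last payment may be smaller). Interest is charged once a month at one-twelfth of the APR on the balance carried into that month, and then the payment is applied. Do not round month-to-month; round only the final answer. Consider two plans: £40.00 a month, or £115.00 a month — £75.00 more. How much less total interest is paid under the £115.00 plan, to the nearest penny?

Monthly rate r = 8.3%/12 = 0.691667% = 0.00691667.
At £40.00/mo: n = ⌈−ln(1 − rB₀/P)/ln(1+r)⌉ = 30 payments (last £33.45); total interest = total paid − £1,075.00 = £118.45.
At £115.00/mo: 10 payments (last £80.25); total interest £40.25.
Interest saved = £118.45 − £40.25 = £78.20.

£78.20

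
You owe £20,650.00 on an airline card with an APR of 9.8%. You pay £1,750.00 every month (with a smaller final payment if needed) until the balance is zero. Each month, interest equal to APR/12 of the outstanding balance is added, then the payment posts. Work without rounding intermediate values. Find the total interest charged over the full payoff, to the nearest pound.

Monthly rate r = 9.8%/12 = 0.816667% = 0.00816667.
Payoff takes n = ⌈−ln(1 − rB₀/P)/ln(1+r)⌉ = ⌈12.459⌉ = 13 payments; the last is £804.23.
Total paid = 12·£1,750.00 + £804.23 = £21,804.23.
Total interest = total paid − principal = £21,804.23 − £20,650.00 = £1,154.23.

£1,154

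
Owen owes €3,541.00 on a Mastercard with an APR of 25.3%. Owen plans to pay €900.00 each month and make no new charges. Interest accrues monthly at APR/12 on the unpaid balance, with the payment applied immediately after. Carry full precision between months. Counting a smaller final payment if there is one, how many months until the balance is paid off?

Monthly rate r = 25.3%/12 = 2.10833% = 0.0210833.
Recurrence: B ← B·(1+r) − €900.00.
Month 1: interest €74.66; balance after payment €2,715.66.
Month 2: interest €57.26; balance after payment €1,872.91.
Month 3: interest €39.49; balance after payment €1,012.40.
Month 4: interest €21.34; balance after payment €133.74.
Month 5: interest €2.82; balance after payment €0.00.

5 months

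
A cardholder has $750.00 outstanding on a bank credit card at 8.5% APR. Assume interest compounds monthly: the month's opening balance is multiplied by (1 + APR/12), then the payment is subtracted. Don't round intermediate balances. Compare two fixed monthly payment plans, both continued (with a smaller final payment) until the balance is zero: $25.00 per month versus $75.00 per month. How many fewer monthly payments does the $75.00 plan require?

23 fewer payments

Monthly rate r = 8.5%/12 = 0.708333% = 0.00708333.
At $25.00/mo: n = ⌈−ln(1 − rB₀/P)/ln(1+r)⌉ = 34 payments (last $21.14); total interest = total paid − $750.00 = $96.14.
At $75.00/mo: 11 payments (last $30.70); total interest $30.70.
Payments saved = 34 − 11 = 23.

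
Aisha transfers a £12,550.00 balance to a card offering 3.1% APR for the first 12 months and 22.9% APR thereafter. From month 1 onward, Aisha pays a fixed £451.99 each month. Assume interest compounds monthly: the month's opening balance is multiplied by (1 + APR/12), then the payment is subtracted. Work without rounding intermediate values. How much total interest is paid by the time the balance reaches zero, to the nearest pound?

£1,894

Promo months 1–12 at r₀ = 3.1%/12 = 0.00258333; months 13+ at r₁ = 22.9%/12 = 0.0190833.
After month 12: iterate B ← B·(1+r₀) − £451.99 for 12 months → £7,443.01.
Then at r₁ with £451.99/mo: n₂ = −ln(1 − r₁·B/P)/ln(1+r₁) ≈ 19.96 → 20 more payments.
Total paid = 31·£451.99 + £432.33 = £14,444.02; interest = £14,444.02 − £12,550.00 = £1,894.02.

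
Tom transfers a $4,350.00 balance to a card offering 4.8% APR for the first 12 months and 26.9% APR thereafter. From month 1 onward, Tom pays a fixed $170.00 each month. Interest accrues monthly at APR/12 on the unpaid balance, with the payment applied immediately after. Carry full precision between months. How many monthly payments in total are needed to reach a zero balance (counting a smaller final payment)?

Promo months 1–12 at r₀ = 4.8%/12 = 0.004; months 13+ at r₁ = 26.9%/12 = 0.0224167.
After month 12: iterate B ← B·(1+r₀) − $170.00 for 12 months → $2,477.97.
Then at r₁ with $170.00/mo: n₂ = −ln(1 − r₁·B/P)/ln(1+r₁) ≈ 17.85 → 18 more payments.

30 payments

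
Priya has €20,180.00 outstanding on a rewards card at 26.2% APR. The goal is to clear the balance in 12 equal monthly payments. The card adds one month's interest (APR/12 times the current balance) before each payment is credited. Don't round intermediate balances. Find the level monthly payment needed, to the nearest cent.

Monthly rate r = 26.2%/12 = 2.18333% = 0.0218333.
Level-payment amortization: P = B₀·r / (1 − (1+r)^(−n)) = 20180.00·0.0218333 / (1 − 1.02183^(−12)).
Denominator 1 − (1+r)^(−12) = 0.228316506.
P = 440.597 / 0.228316506 ≈ 1929.76.

€1,929.76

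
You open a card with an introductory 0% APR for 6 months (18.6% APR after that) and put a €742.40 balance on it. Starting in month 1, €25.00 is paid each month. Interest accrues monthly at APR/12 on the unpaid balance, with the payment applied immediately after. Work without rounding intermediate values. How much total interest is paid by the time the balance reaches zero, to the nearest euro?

Promo months 1–6 at r₀ = 0%/12 = 0; months 7+ at r₁ = 18.6%/12 = 0.0155.
After month 6 (no interest yet): B = €742.40 − 6·€25.00 = €592.40.
Then at r₁ with €25.00/mo: n₂ = −ln(1 − r₁·B/P)/ln(1+r₁) ≈ 29.76 → 30 more payments.
Total paid = 35·€25.00 + €19.03 = €894.03; interest = €894.03 − €742.40 = €151.63.

€152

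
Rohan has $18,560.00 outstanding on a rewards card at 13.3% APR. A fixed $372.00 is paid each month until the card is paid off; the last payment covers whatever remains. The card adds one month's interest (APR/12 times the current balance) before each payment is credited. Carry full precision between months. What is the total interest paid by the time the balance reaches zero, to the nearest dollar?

$8,613

Monthly rate r = 13.3%/12 = 1.10833% = 0.0110833.
Payoff takes n = ⌈−ln(1 − rB₀/P)/ln(1+r)⌉ = ⌈73.046⌉ = 74 payments; the last is $17.24.
Total paid = 73·$372.00 + $17.24 = $27,173.24.
Total interest = total paid − principal = $27,173.24 − $18,560.00 = $8,613.24.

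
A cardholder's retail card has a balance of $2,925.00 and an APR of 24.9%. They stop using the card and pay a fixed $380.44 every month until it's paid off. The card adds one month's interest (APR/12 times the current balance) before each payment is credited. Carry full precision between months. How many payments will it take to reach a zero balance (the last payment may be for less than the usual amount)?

9 months

Monthly rate r = 24.9%/12 = 2.075% = 0.02075.
Recurrence: B ← B·(1+r) − $380.44.
Month 1: interest $60.69; balance after payment $2,605.25.
Month 2: interest $54.06; balance after payment $2,278.87.
Closed form: n = −ln(1 − rB₀/P)/ln(1+r) = −ln(0.84046)/ln(1.02075) ≈ 8.463, so the balance reaches zero during payment 9.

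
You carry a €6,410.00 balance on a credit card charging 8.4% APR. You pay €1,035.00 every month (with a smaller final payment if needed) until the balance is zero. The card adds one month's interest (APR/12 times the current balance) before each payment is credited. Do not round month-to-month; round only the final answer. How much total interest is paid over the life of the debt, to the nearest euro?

€167

Monthly rate r = 8.4%/12 = 0.7% = 0.007.
Payoff takes n = ⌈−ln(1 − rB₀/P)/ln(1+r)⌉ = ⌈6.354⌉ = 7 payments; the last is €366.83.
Total paid = 6·€1,035.00 + €366.83 = €6,576.83.
Total interest = total paid − principal = €6,576.83 − €6,410.00 = €166.83.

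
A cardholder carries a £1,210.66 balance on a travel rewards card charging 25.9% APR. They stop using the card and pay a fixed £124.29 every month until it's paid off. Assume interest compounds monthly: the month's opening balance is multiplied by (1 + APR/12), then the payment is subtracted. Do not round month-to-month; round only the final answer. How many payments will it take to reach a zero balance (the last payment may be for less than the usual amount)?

Monthly rate r = 25.9%/12 = 2.15833% = 0.0215833.
Recurrence: B ← B·(1+r) − £124.29.
Month 1: interest £26.13; balance after payment £1,112.50.
Month 2: interest £24.01; balance after payment £1,012.22.
Closed form: n = −ln(1 − rB₀/P)/ln(1+r) = −ln(0.78977)/ln(1.02158) ≈ 11.053, so the balance reaches zero during payment 12.

12 months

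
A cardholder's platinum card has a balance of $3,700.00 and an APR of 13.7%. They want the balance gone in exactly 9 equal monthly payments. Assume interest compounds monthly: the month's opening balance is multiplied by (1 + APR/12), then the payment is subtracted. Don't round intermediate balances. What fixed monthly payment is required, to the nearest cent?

$434.93

Monthly rate r = 13.7%/12 = 1.14167% = 0.0114167.
Level-payment amortization: P = B₀·r / (1 − (1+r)^(−n)) = 3700.00·0.0114167 / (1 − 1.01142^(−9)).
Denominator 1 − (1+r)^(−9) = 0.0971220498.
P = 42.2417 / 0.0971220498 ≈ 434.93.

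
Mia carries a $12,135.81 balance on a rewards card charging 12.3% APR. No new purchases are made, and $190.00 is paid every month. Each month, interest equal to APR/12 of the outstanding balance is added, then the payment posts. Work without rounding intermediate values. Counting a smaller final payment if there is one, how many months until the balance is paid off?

105 payments

Monthly rate r = 12.3%/12 = 1.025% = 0.01025.
Recurrence: B ← B·(1+r) − $190.00.
Month 1: interest $124.39; balance after payment $12,070.20.
Month 2: interest $123.72; balance after payment $12,003.92.
Closed form: n = −ln(1 − rB₀/P)/ln(1+r) = −ln(0.3453)/ln(1.01025) ≈ 104.270, so the balance reaches zero during payment 105.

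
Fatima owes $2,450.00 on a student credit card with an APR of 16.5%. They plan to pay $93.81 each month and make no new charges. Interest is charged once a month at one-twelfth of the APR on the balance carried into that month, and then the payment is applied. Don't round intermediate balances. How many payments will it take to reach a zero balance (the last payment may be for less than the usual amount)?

33 payments

Monthly rate r = 16.5%/12 = 1.375% = 0.01375.
Recurrence: B ← B·(1+r) − $93.81.
Month 1: interest $33.69; balance after payment $2,389.88.
Month 2: interest $32.86; balance after payment $2,328.93.
Closed form: n = −ln(1 − rB₀/P)/ln(1+r) = −ln(0.6409)/ln(1.01375) ≈ 32.577, so the balance reaches zero during payment 33.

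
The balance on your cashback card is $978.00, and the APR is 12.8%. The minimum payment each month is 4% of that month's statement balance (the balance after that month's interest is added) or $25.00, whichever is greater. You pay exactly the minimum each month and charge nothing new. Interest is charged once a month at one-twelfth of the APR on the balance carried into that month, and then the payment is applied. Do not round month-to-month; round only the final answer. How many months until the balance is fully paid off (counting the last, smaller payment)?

45 months

Monthly rate r = 12.8%/12 = 1.06667% = 0.0106667.
While 4% of the post-interest balance exceeds $25.00, each month B ← (B·(1+r))·(1 − 0.04), i.e. B shrinks by the factor (1+r)·0.96 = 0.97024.
This holds for months 1–16. Entering month 17 the balance is $603.12; 4% of the post-interest balance is now below $25.00, so the flat $25.00 minimum applies from here.
From month 17 a fixed $25.00 at rate r clears $603.12 in 29 more payments. Total: 16 + 29 = 45 months.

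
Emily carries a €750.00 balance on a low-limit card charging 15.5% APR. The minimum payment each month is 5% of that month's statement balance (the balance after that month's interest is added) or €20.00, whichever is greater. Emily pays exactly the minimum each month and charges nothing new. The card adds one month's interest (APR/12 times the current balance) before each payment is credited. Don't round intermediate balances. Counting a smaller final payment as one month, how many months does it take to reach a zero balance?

40 months

Monthly rate r = 15.5%/12 = 1.29167% = 0.0129167.
While 5% of the post-interest balance exceeds €20.00, each month B ← (B·(1+r))·(1 − 0.05), i.e. B shrinks by the factor (1+r)·0.95 = 0.96227.
This holds for months 1–17. Entering month 18 the balance is €390.05; 5% of the post-interest balance is now below €20.00, so the flat €20.00 minimum applies from here.
From month 18 a fixed €20.00 at rate r clears €390.05 in 23 more payments. Total: 17 + 23 = 40 months.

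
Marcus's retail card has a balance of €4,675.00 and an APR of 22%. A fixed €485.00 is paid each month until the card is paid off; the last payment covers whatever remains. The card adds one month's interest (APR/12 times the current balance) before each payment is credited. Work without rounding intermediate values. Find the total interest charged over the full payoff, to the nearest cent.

Monthly rate r = 22%/12 = 1.83333% = 0.0183333.
Payoff takes n = ⌈−ln(1 − rB₀/P)/ln(1+r)⌉ = ⌈10.704⌉ = 11 payments; the last is €342.20.
Total paid = 10·€485.00 + €342.20 = €5,192.20.
Total interest = total paid − principal = €5,192.20 − €4,675.00 = €517.20.

€517.20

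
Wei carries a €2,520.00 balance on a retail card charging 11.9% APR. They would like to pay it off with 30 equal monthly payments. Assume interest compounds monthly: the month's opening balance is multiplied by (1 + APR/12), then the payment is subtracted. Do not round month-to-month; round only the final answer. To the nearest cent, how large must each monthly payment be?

Monthly rate r = 11.9%/12 = 0.991667% = 0.00991667.
Level-payment amortization: P = B₀·r / (1 − (1+r)^(−n)) = 2520.00·0.00991667 / (1 − 1.00992^(−30)).
Denominator 1 − (1+r)^(−30) = 0.256238289.
P = 24.99 / 0.256238289 ≈ 97.53.

€97.53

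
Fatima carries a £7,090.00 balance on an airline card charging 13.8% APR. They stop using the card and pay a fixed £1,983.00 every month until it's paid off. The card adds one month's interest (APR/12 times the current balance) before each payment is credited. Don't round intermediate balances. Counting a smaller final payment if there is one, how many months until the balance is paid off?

Monthly rate r = 13.8%/12 = 1.15% = 0.0115.
Recurrence: B ← B·(1+r) − £1,983.00.
Month 1: interest £81.53; balance after payment £5,188.53.
Month 2: interest £59.67; balance after payment £3,265.20.
Month 3: interest £37.55; balance after payment £1,319.75.
Month 4: interest £15.18; balance after payment £0.00.

4 payments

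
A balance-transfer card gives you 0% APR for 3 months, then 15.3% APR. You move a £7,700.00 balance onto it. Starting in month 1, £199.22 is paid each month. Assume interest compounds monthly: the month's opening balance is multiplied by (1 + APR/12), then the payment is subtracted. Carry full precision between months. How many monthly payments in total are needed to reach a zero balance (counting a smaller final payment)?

Promo months 1–3 at r₀ = 0%/12 = 0; months 4+ at r₁ = 15.3%/12 = 0.01275.
After month 3 (no interest yet): B = £7,700.00 − 3·£199.22 = £7,102.34.
Then at r₁ with £199.22/mo: n₂ = −ln(1 − r₁·B/P)/ln(1+r₁) ≈ 47.84 → 48 more payments.

51 months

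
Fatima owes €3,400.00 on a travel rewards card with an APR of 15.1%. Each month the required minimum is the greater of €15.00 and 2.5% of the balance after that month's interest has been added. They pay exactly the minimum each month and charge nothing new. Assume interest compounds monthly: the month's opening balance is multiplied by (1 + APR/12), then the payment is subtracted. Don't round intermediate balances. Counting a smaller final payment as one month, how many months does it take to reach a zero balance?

Monthly rate r = 15.1%/12 = 1.25833% = 0.0125833.
While 2.5% of the post-interest balance exceeds €15.00, each month B ← (B·(1+r))·(1 − 0.025), i.e. B shrinks by the factor (1+r)·0.975 = 0.98727.
This holds for months 1–137. Entering month 138 the balance is €587.66; 2.5% of the post-interest balance is now below €15.00, so the flat €15.00 minimum applies from here.
From month 138 a fixed €15.00 at rate r clears €587.66 in 55 more payments. Total: 137 + 55 = 192 months.

192 months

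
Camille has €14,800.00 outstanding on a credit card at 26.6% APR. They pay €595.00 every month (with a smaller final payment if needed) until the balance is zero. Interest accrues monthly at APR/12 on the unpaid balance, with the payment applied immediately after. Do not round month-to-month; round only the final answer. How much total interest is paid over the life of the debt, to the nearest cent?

€6,954.82

Monthly rate r = 26.6%/12 = 2.21667% = 0.0221667.
Payoff takes n = ⌈−ln(1 − rB₀/P)/ln(1+r)⌉ = ⌈36.560⌉ = 37 payments; the last is €334.82.
Total paid = 36·€595.00 + €334.82 = €21,754.82.
Total interest = total paid − principal = €21,754.82 − €14,800.00 = €6,954.82.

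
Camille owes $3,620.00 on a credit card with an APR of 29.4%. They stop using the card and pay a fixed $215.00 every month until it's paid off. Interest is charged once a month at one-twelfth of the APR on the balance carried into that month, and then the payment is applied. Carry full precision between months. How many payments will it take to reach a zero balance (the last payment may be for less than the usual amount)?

22 months

Monthly rate r = 29.4%/12 = 2.45% = 0.0245.
Recurrence: B ← B·(1+r) − $215.00.
Month 1: interest $88.69; balance after payment $3,493.69.
Month 2: interest $85.60; balance after payment $3,364.29.
Closed form: n = −ln(1 − rB₀/P)/ln(1+r) = −ln(0.58749)/ln(1.0245) ≈ 21.975, so the balance reaches zero during payment 22.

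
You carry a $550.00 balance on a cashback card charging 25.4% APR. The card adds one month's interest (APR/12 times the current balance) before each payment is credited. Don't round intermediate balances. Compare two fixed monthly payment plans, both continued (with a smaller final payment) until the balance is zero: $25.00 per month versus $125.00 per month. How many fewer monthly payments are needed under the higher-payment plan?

Monthly rate r = 25.4%/12 = 2.11667% = 0.0211667.
At $25.00/mo: n = ⌈−ln(1 − rB₀/P)/ln(1+r)⌉ = 30 payments (last $23.06); total interest = total paid − $550.00 = $198.06.
At $125.00/mo: 5 payments (last $83.70); total interest $33.70.
Payments saved = 30 − 5 = 25.

25 fewer payments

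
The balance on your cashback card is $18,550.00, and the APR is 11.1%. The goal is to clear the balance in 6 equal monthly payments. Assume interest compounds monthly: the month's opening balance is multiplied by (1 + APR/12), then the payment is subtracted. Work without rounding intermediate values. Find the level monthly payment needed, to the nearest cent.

$3,192.53

Monthly rate r = 11.1%/12 = 0.925% = 0.00925.
Level-payment amortization: P = B₀·r / (1 − (1+r)^(−n)) = 18550.00·0.00925 / (1 − 1.00925^(−6)).
Denominator 1 − (1+r)^(−6) = 0.0537466032.
P = 171.588 / 0.0537466032 ≈ 3192.53.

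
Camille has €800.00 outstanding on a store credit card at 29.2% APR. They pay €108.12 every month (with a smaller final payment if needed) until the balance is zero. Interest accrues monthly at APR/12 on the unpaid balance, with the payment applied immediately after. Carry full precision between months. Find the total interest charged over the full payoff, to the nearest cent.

€92.97

Monthly rate r = 29.2%/12 = 2.43333% = 0.0243333.
Payoff takes n = ⌈−ln(1 − rB₀/P)/ln(1+r)⌉ = ⌈8.257⌉ = 9 payments; the last is €28.01.
Total paid = 8·€108.12 + €28.01 = €892.97.
Total interest = total paid − principal = €892.97 − €800.00 = €92.97.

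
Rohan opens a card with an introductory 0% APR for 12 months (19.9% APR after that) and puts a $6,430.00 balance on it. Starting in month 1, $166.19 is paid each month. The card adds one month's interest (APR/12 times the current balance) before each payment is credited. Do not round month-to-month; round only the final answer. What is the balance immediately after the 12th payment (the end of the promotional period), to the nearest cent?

Promo months 1–12 at r₀ = 0%/12 = 0; months 13+ at r₁ = 19.9%/12 = 0.0165833.
After month 12 (no interest yet): B = $6,430.00 − 12·$166.19 = $4,435.72.

$4,435.72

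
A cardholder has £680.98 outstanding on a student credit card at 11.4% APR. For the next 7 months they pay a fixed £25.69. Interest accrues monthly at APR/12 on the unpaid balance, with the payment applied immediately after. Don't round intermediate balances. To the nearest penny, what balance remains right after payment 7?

Monthly rate r = 11.4%/12 = 0.95% = 0.0095.
Each month: B ← B·(1+r) − £25.69.
Month 1: interest £6.47; balance after payment £661.76.
Month 2: interest £6.29; balance after payment £642.36.
Month 3: interest £6.10; balance after payment £622.77.
Month 4: interest £5.92; balance after payment £602.99.
Month 5: interest £5.73; balance after payment £583.03.
Month 6: interest £5.54; balance after payment £562.88.
Month 7: interest £5.35; balance after payment £542.54.

£542.54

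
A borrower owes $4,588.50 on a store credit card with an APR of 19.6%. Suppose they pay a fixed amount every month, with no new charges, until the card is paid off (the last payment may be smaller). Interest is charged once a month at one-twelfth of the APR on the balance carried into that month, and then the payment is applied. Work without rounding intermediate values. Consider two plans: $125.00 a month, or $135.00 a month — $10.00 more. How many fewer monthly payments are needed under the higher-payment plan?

7 fewer payments

Monthly rate r = 19.6%/12 = 1.63333% = 0.0163333.
At $125.00/mo: n = ⌈−ln(1 − rB₀/P)/ln(1+r)⌉ = 57 payments (last $61.39); total interest = total paid − $4,588.50 = $2,472.89.
At $135.00/mo: 50 payments (last $134.61); total interest $2,161.11.
Payments saved = 57 − 50 = 7.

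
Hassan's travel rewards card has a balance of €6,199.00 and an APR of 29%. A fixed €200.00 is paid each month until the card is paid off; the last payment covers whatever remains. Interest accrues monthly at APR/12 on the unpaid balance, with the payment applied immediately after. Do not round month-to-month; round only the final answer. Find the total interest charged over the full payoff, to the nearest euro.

Monthly rate r = 29%/12 = 2.41667% = 0.0241667.
Payoff takes n = ⌈−ln(1 − rB₀/P)/ln(1+r)⌉ = ⌈57.895⌉ = 58 payments; the last is €179.18.
Total paid = 57·€200.00 + €179.18 = €11,579.18.
Total interest = total paid − principal = €11,579.18 − €6,199.00 = €5,380.18.

€5,380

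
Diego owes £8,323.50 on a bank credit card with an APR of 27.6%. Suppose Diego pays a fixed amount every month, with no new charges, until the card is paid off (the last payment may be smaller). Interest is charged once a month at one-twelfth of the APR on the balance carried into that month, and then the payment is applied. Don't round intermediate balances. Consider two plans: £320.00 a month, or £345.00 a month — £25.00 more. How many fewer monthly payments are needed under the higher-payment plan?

5 fewer payments

Monthly rate r = 27.6%/12 = 2.3% = 0.023.
At £320.00/mo: n = ⌈−ln(1 − rB₀/P)/ln(1+r)⌉ = 41 payments (last £33.40); total interest = total paid − £8,323.50 = £4,509.90.
At £345.00/mo: 36 payments (last £206.89); total interest £3,958.39.
Payments saved = 41 − 36 = 5.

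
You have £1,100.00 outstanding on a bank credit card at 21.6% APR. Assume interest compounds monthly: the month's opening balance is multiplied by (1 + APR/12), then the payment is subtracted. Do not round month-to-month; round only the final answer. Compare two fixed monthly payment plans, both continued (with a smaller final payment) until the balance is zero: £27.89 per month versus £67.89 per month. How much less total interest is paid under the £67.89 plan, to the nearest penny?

Monthly rate r = 21.6%/12 = 1.8% = 0.018.
At £27.89/mo: n = ⌈−ln(1 − rB₀/P)/ln(1+r)⌉ = 70 payments (last £10.51); total interest = total paid − £1,100.00 = £834.92.
At £67.89/mo: 20 payments (last £22.42); total interest £212.33.
Interest saved = £834.92 − £212.33 = £622.59.

£622.59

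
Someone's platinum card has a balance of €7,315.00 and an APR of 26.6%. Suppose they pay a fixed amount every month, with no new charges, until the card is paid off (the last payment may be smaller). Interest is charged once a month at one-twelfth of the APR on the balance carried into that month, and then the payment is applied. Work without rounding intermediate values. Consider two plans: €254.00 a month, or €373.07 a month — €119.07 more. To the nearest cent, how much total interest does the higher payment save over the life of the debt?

€2,080.72

Monthly rate r = 26.6%/12 = 2.21667% = 0.0221667.
At €254.00/mo: n = ⌈−ln(1 − rB₀/P)/ln(1+r)⌉ = 47 payments (last €100.75); total interest = total paid − €7,315.00 = €4,469.75.
At €373.07/mo: 27 payments (last €4.21); total interest €2,389.03.
Interest saved = €4,469.75 − €2,389.03 = €2,080.72.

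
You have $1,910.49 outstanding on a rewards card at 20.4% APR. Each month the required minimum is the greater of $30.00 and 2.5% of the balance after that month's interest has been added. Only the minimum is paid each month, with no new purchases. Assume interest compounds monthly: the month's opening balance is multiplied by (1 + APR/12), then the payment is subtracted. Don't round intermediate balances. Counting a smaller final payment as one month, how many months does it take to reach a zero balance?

Monthly rate r = 20.4%/12 = 1.7% = 0.017.
While 2.5% of the post-interest balance exceeds $30.00, each month B ← (B·(1+r))·(1 − 0.025), i.e. B shrinks by the factor (1+r)·0.975 = 0.99157.
This holds for months 1–57. Entering month 58 the balance is $1,179.51; 2.5% of the post-interest balance is now below $30.00, so the flat $30.00 minimum applies from here.
From month 58 a fixed $30.00 at rate r clears $1,179.51 in 66 more payments. Total: 57 + 66 = 123 months.

123 months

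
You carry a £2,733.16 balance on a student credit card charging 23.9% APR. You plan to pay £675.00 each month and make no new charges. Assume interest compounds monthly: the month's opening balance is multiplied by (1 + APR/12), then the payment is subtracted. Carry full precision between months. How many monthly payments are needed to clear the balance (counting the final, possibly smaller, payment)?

Monthly rate r = 23.9%/12 = 1.99167% = 0.0199167.
Recurrence: B ← B·(1+r) − £675.00.
Month 1: interest £54.44; balance after payment £2,112.60.
Month 2: interest £42.08; balance after payment £1,479.67.
Month 3: interest £29.47; balance after payment £834.14.
Month 4: interest £16.61; balance after payment £175.75.
Month 5: interest £3.50; balance after payment £0.00.

5 months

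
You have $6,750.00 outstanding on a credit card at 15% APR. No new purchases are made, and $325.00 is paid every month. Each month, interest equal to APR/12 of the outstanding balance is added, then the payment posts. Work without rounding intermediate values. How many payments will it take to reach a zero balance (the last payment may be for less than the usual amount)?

25 months

Monthly rate r = 15%/12 = 1.25% = 0.0125.
Recurrence: B ← B·(1+r) − $325.00.
Month 1: interest $84.38; balance after payment $6,509.38.
Month 2: interest $81.37; balance after payment $6,265.74.
Closed form: n = −ln(1 − rB₀/P)/ln(1+r) = −ln(0.74038)/ln(1.0125) ≈ 24.197, so the balance reaches zero during payment 25.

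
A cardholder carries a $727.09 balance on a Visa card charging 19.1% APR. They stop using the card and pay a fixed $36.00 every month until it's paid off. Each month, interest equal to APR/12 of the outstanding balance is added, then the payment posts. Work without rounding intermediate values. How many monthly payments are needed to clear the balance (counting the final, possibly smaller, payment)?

Monthly rate r = 19.1%/12 = 1.59167% = 0.0159167.
Recurrence: B ← B·(1+r) − $36.00.
Month 1: interest $11.57; balance after payment $702.66.
Month 2: interest $11.18; balance after payment $677.85.
Closed form: n = −ln(1 − rB₀/P)/ln(1+r) = −ln(0.67853)/ln(1.01592) ≈ 24.559, so the balance reaches zero during payment 25.

25 months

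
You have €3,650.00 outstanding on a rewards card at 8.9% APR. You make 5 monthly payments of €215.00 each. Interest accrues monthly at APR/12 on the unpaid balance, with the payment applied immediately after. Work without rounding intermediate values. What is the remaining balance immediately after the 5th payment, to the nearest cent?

€2,696.31

Monthly rate r = 8.9%/12 = 0.741667% = 0.00741667.
Each month: B ← B·(1+r) − €215.00.
Month 1: interest €27.07; balance after payment €3,462.07.
Month 2: interest €25.68; balance after payment €3,272.75.
Month 3: interest €24.27; balance after payment €3,082.02.
Month 4: interest €22.86; balance after payment €2,889.88.
Month 5: interest €21.43; balance after payment €2,696.31.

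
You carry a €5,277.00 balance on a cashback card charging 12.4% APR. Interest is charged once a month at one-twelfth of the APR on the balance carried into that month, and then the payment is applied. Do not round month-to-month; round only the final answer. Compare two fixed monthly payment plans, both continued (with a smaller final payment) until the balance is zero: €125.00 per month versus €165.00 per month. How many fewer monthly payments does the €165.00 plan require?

Monthly rate r = 12.4%/12 = 1.03333% = 0.0103333.
At €125.00/mo: n = ⌈−ln(1 − rB₀/P)/ln(1+r)⌉ = 56 payments (last €93.69); total interest = total paid − €5,277.00 = €1,691.69.
At €165.00/mo: 40 payments (last €4.20); total interest €1,162.20.
Payments saved = 56 − 40 = 16.

16 fewer payments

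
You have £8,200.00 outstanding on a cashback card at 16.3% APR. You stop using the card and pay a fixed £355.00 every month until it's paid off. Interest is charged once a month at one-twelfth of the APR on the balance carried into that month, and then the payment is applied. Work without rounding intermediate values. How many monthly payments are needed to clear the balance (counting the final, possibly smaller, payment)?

28 months

Monthly rate r = 16.3%/12 = 1.35833% = 0.0135833.
Recurrence: B ← B·(1+r) − £355.00.
Month 1: interest £111.38; balance after payment £7,956.38.
Month 2: interest £108.07; balance after payment £7,709.46.
Closed form: n = −ln(1 − rB₀/P)/ln(1+r) = −ln(0.68624)/ln(1.01358) ≈ 27.907, so the balance reaches zero during payment 28.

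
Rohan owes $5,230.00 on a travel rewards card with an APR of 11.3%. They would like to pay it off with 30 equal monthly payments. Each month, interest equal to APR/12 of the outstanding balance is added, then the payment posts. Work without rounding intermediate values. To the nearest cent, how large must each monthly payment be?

Monthly rate r = 11.3%/12 = 0.941667% = 0.00941667.
Level-payment amortization: P = B₀·r / (1 − (1+r)^(−n)) = 5230.00·0.00941667 / (1 − 1.00942^(−30)).
Denominator 1 − (1+r)^(−30) = 0.245106189.
P = 49.2492 / 0.245106189 ≈ 200.93.

$200.93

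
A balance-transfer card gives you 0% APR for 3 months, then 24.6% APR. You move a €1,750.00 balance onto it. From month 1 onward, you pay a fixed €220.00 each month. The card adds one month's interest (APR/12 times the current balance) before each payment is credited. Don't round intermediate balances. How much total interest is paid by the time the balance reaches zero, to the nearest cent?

€71.60

Promo months 1–3 at r₀ = 0%/12 = 0; months 4+ at r₁ = 24.6%/12 = 0.0205.
After month 3 (no interest yet): B = €1,750.00 − 3·€220.00 = €1,090.00.
Then at r₁ with €220.00/mo: n₂ = −ln(1 − r₁·B/P)/ln(1+r₁) ≈ 5.28 → 6 more payments.
Total paid = 8·€220.00 + €61.60 = €1,821.60; interest = €1,821.60 − €1,750.00 = €71.60.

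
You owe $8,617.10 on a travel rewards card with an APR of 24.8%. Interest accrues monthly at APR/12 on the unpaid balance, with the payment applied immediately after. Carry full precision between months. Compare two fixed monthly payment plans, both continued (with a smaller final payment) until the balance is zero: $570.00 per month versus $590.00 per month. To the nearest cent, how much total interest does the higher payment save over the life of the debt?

Monthly rate r = 24.8%/12 = 2.06667% = 0.0206667.
At $570.00/mo: n = ⌈−ln(1 − rB₀/P)/ln(1+r)⌉ = 19 payments (last $179.24); total interest = total paid − $8,617.10 = $1,822.14.
At $590.00/mo: 18 payments (last $334.83); total interest $1,747.73.
Interest saved = $1,822.14 − $1,747.73 = $74.41.

$74.41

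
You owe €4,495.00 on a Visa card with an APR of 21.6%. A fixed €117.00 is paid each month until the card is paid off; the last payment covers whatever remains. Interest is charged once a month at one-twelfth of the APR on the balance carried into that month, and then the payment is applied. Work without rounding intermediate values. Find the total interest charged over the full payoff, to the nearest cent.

Monthly rate r = 21.6%/12 = 1.8% = 0.018.
Payoff takes n = ⌈−ln(1 − rB₀/P)/ln(1+r)⌉ = ⌈65.928⌉ = 66 payments; the last is €108.70.
Total paid = 65·€117.00 + €108.70 = €7,713.70.
Total interest = total paid − principal = €7,713.70 − €4,495.00 = €3,218.70.

€3,218.70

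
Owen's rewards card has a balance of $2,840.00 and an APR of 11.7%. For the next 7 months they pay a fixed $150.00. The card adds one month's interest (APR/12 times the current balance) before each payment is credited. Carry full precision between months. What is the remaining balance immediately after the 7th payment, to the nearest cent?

Monthly rate r = 11.7%/12 = 0.975% = 0.00975.
Each month: B ← B·(1+r) − $150.00.
Month 1: interest $27.69; balance after payment $2,717.69.
Month 2: interest $26.50; balance after payment $2,594.19.
Month 3: interest $25.29; balance after payment $2,469.48.
Month 4: interest $24.08; balance after payment $2,343.56.
Month 5: interest $22.85; balance after payment $2,216.41.
Month 6: interest $21.61; balance after payment $2,088.02.
Month 7: interest $20.36; balance after payment $1,958.38.

$1,958.38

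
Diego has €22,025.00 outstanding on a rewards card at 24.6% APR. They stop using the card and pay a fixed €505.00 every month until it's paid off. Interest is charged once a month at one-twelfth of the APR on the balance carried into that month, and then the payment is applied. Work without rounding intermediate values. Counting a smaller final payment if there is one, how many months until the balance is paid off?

111 months

Monthly rate r = 24.6%/12 = 2.05% = 0.0205.
Recurrence: B ← B·(1+r) − €505.00.
Month 1: interest €451.51; balance after payment €21,971.51.
Month 2: interest €450.42; balance after payment €21,916.93.
Closed form: n = −ln(1 − rB₀/P)/ln(1+r) = −ln(0.10592)/ln(1.0205) ≈ 110.636, so the balance reaches zero during payment 111.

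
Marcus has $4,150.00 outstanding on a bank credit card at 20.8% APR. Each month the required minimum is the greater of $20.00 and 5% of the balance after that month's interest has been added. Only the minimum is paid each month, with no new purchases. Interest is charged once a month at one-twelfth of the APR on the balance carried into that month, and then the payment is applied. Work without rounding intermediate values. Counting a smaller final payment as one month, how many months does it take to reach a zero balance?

94 months

Monthly rate r = 20.8%/12 = 1.73333% = 0.0173333.
While 5% of the post-interest balance exceeds $20.00, each month B ← (B·(1+r))·(1 − 0.05), i.e. B shrinks by the factor (1+r)·0.95 = 0.96647.
This holds for months 1–70. Entering month 71 the balance is $381.18; 5% of the post-interest balance is now below $20.00, so the flat $20.00 minimum applies from here.
From month 71 a fixed $20.00 at rate r clears $381.18 in 24 more payments. Total: 70 + 24 = 94 months.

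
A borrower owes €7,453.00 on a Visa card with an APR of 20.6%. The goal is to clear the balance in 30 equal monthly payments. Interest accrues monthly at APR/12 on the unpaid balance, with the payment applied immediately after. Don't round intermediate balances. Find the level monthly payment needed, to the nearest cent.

Monthly rate r = 20.6%/12 = 1.71667% = 0.0171667.
Level-payment amortization: P = B₀·r / (1 − (1+r)^(−n)) = 7453.00·0.0171667 / (1 − 1.01717^(−30)).
Denominator 1 − (1+r)^(−30) = 0.399882332.
P = 127.943 / 0.399882332 ≈ 319.95.

€319.95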